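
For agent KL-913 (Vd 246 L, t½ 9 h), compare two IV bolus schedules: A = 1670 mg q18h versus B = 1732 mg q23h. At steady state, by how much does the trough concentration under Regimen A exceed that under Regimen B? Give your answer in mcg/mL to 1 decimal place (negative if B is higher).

0.8 mcg/mL

Regimen A: f = (1/2)^(18/9) ≈ 0.2500; Cmin,ss = (1670/246)·f/(1−f) ≈ 2.263 mcg/mL.
Regimen B: f = (1/2)^(23/9) ≈ 0.1701; Cmin,ss = (1732/246)·f/(1−f) ≈ 1.443 mcg/mL.
Difference ≈ 2.263 − 1.443 ≈ 0.820 mcg/mL.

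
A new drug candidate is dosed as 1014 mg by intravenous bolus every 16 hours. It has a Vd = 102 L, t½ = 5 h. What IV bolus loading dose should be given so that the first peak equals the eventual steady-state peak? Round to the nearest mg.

1138 mg

f = (1/2)^(16/5) ≈ 0.108819; accumulation ratio R = 1/(1−f) ≈ 1.12211.
Loading dose to hit Cmax,ss on first dose: D_load = D_maint·R ≈ 1014 × 1.12211 ≈ 1137.82 mg.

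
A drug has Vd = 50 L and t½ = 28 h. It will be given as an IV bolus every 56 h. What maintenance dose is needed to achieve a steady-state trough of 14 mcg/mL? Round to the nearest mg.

2100 mg

τ/t½ = 56/28 ≈ 2, so f = (1/2)^(56/28) ≈ 0.250000.
Cmin,ss = (D/Vd)·f/(1−f), so D = Cmin,ss·Vd·(1−f)/f.
D = 14 × 50 × (1−f)/f ≈ 14 × 50 × 3.00000 ≈ 2100.00 mg.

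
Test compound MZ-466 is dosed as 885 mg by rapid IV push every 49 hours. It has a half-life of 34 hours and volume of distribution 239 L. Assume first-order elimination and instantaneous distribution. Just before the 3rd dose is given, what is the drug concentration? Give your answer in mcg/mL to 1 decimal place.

f = (1/2)^(τ/t½) = (1/2)^(49/34) ≈ 0.3683.
C₀ = D/Vd = 885/239 ≈ 3.703 mcg/mL.
Before the 3rd dose, 2 doses have been given. Superposition: Cmin = C₀·(f + f²).
≈ 3.703 × (0.3683 + 0.1356) ≈ 3.703 × 0.5039 ≈ 1.866 mcg/mL.

1.9 mcg/mL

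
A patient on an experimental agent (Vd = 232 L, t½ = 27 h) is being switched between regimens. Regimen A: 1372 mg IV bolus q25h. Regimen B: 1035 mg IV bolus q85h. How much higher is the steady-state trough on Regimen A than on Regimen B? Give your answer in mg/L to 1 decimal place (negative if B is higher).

6.0 mg/L

Regimen A: f = (1/2)^(25/27) ≈ 0.5263; Cmin,ss = (1372/232)·f/(1−f) ≈ 6.570 mg/L.
Regimen B: f = (1/2)^(85/27) ≈ 0.1128; Cmin,ss = (1035/232)·f/(1−f) ≈ 0.567 mg/L.
Difference ≈ 6.570 − 0.567 ≈ 6.003 mg/L.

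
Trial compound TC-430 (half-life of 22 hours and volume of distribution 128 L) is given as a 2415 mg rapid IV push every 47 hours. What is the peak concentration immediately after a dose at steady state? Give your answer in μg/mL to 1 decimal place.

24.4 μg/mL

Over one 47-h interval, 47/22 ≈ 2.1364 half-lives elapse, leaving f ≈ 0.2275 of each dose.
Accumulation ratio R = 1/(1 − f) ≈ 1/0.7725 ≈ 1.2945.
Single-dose peak C₀ = D/Vd = 2415/128 ≈ 18.867 μg/mL.
Cmax,ss = C₀/(1 − f) ≈ 18.867/0.7725 ≈ 24.423 μg/mL.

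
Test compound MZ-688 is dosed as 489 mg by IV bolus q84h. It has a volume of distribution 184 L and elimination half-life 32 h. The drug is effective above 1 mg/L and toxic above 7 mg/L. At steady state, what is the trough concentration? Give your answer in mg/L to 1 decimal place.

0.5 mg/L

k = ln2/t½ = ln2/32 ≈ 0.021661 h⁻¹; fraction remaining f = e^(−kτ) = e^(−0.021661×84) ≈ 0.1621.
At steady state, accumulation factor R = 1/(1 − e^(−kτ)) ≈ 1.1935.
Single-dose peak C₀ = D/Vd = 489/184 ≈ 2.658 mg/L.
Steady-state peak Cmax,ss = C₀·R ≈ 2.658 × 1.1935 ≈ 3.172 mg/L.
Steady-state trough Cmin,ss = Cmax,ss·f ≈ 3.172 × 0.1621 ≈ 0.514 mg/L.
Trough 0.5 mg/L vs MEC 1 mg/L: subtherapeutic.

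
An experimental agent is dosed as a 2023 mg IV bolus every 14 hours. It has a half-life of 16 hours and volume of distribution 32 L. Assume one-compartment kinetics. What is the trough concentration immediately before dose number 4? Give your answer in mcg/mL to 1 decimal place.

f = (1/2)^(τ/t½) = (1/2)^(14/16) ≈ 0.5453.
C₀ = D/Vd = 2023/32 ≈ 63.219 mcg/mL.
Before the 4th dose, 3 doses have been given. Superposition: Cmin = C₀·(f + f² + … + f^3).
≈ 63.219 × (0.5453 + 0.2974 + 0.1621) ≈ 63.219 × 1.0048 ≈ 63.522 mcg/mL.

63.5 mcg/mL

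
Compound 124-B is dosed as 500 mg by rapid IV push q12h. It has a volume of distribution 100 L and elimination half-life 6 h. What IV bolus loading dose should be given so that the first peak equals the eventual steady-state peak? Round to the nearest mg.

f = (1/2)^(12/6) ≈ 0.250000; accumulation ratio R = 1/(1−f) ≈ 1.33333.
Loading dose to hit Cmax,ss on first dose: D_load = D_maint·R ≈ 500 × 1.33333 ≈ 666.66 mg.

667 mg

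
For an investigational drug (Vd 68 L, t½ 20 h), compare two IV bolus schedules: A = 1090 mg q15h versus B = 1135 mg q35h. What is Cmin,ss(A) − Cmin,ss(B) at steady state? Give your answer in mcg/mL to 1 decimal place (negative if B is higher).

Regimen A: f = (1/2)^(15/20) ≈ 0.5946; Cmin,ss = (1090/68)·f/(1−f) ≈ 23.510 mcg/mL.
Regimen B: f = (1/2)^(35/20) ≈ 0.2973; Cmin,ss = (1135/68)·f/(1−f) ≈ 7.062 mcg/mL.
Difference ≈ 23.510 − 7.062 ≈ 16.448 mcg/mL.

16.4 mcg/mL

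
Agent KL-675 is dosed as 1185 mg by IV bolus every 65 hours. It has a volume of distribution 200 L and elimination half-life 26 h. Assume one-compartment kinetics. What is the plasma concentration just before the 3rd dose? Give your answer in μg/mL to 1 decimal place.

1.2 μg/mL

f = (1/2)^(τ/t½) = (1/2)^(65/26) ≈ 0.1768.
C₀ = D/Vd = 1185/200 ≈ 5.925 μg/mL.
Before the 3rd dose, 2 doses have been given. Superposition: Cmin = C₀·(f + f²).
≈ 5.925 × (0.1768 + 0.0313) ≈ 5.925 × 0.2081 ≈ 1.233 μg/mL.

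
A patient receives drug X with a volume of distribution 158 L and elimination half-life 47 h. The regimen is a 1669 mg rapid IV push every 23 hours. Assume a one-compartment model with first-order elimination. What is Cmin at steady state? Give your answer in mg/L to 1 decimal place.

26.2 mg/L

Over one 23-h interval, 23/47 ≈ 0.48936 half-lives elapse, leaving f ≈ 0.7123 of each dose.
At steady state, accumulation factor R = 1/(1 − e^(−kτ)) ≈ 3.4758.
Single-dose peak C₀ = D/Vd = 1669/158 ≈ 10.563 mg/L.
Steady-state peak Cmax,ss = C₀·R ≈ 10.563 × 3.4758 ≈ 36.715 mg/L.
Steady-state trough Cmin,ss = Cmax,ss·f ≈ 36.715 × 0.7123 ≈ 26.152 mg/L.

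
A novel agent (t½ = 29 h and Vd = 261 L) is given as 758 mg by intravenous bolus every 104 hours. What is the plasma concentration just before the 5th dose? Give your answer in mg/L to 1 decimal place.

f = (1/2)^(τ/t½) = (1/2)^(104/29) ≈ 0.0833.
C₀ = D/Vd = 758/261 ≈ 2.904 mg/L.
Before the 5th dose, 4 doses have been given. Superposition: Cmin = C₀·(f + f² + … + f^4).
≈ 2.904 × (0.0833 + 0.0069 + 0.0006 + 0.0000) ≈ 2.904 × 0.0908 ≈ 0.264 mg/L.

0.3 mg/L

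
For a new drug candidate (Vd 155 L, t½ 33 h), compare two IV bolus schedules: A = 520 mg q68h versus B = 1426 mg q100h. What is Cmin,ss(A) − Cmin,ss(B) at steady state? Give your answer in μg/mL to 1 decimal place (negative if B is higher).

Regimen A: f = (1/2)^(68/33) ≈ 0.2397; Cmin,ss = (520/155)·f/(1−f) ≈ 1.058 μg/mL.
Regimen B: f = (1/2)^(100/33) ≈ 0.1224; Cmin,ss = (1426/155)·f/(1−f) ≈ 1.283 μg/mL.
Difference ≈ 1.058 − 1.283 ≈ -0.225 μg/mL.

-0.2 μg/mL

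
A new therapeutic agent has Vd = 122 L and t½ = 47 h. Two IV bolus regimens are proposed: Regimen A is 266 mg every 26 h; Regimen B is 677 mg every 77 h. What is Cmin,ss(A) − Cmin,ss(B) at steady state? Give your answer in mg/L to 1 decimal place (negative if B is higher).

Regimen A: f = (1/2)^(26/47) ≈ 0.6815; Cmin,ss = (266/122)·f/(1−f) ≈ 4.665 mg/L.
Regimen B: f = (1/2)^(77/47) ≈ 0.3212; Cmin,ss = (677/122)·f/(1−f) ≈ 2.626 mg/L.
Difference ≈ 4.665 − 2.626 ≈ 2.039 mg/L.

2.0 mg/L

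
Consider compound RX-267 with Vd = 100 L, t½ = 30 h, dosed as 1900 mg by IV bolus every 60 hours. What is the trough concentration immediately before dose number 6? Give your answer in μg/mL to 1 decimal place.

f = (1/2)^(τ/t½) = (1/2)^(60/30) ≈ 0.2500.
C₀ = D/Vd = 1900/100 ≈ 19.000 μg/mL.
Before the 6th dose, 5 doses have been given. Superposition: Cmin = C₀·(f + f² + … + f^5).
≈ 19.000 × (0.2500 + 0.0625 + 0.0156 + 0.0039 + 0.0010) ≈ 19.000 × 0.3330 ≈ 6.327 μg/mL.

6.3 μg/mL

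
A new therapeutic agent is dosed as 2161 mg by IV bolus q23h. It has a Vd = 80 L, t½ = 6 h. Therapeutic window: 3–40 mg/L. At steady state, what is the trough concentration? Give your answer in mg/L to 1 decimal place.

k = ln2/t½ = ln2/6 ≈ 0.115525 h⁻¹; fraction remaining f = e^(−kτ) = e^(−0.115525×23) ≈ 0.0702.
At steady state, accumulation factor R = 1/(1 − e^(−kτ)) ≈ 1.0755.
Single-dose peak C₀ = D/Vd = 2161/80 ≈ 27.012 mg/L.
Steady-state peak Cmax,ss = C₀·R ≈ 27.012 × 1.0755 ≈ 29.051 mg/L.
One interval later, Cmin,ss = Cmax,ss·e^(−kτ) ≈ 29.051 × 0.0702 ≈ 2.039 mg/L.
Trough 2.0 mg/L vs MEC 3 mg/L: subtherapeutic.

2.0 mg/L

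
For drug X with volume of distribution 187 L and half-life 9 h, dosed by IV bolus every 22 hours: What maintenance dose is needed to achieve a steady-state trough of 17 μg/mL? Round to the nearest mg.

14125 mg

τ/t½ = 22/9 ≈ 2.4444, so f = (1/2)^(22/9) ≈ 0.183717.
Cmin,ss = (D/Vd)·f/(1−f), so D = Cmin,ss·Vd·(1−f)/f.
D = 17 × 187 × (1−f)/f ≈ 17 × 187 × 4.44315 ≈ 14124.77 mg.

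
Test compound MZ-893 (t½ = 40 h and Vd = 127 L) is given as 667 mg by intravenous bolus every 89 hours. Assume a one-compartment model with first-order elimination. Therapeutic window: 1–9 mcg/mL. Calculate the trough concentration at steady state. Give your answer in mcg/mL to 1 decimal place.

Over one 89-h interval, 89/40 ≈ 2.225 half-lives elapse, leaving f ≈ 0.2139 of each dose.
Single-dose peak C₀ = D/Vd = 667/127 ≈ 5.252 mcg/mL.
Steady-state trough Cmin,ss = C₀·f/(1−f) ≈ 5.252 × 0.2139/0.7861 ≈ 1.429 mcg/mL.
Trough 1.4 mcg/mL vs MEC 1 mcg/mL: adequate.

1.4 mcg/mL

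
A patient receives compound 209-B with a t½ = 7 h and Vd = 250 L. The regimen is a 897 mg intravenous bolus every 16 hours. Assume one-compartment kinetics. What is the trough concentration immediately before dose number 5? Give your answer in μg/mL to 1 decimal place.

f = (1/2)^(τ/t½) = (1/2)^(16/7) ≈ 0.2051.
C₀ = D/Vd = 897/250 ≈ 3.588 μg/mL.
Before the 5th dose, 4 doses have been given. Superposition: Cmin = C₀·(f + f² + … + f^4).
≈ 3.588 × (0.2051 + 0.0421 + 0.0086 + 0.0018) ≈ 3.588 × 0.2576 ≈ 0.924 μg/mL.

0.9 μg/mL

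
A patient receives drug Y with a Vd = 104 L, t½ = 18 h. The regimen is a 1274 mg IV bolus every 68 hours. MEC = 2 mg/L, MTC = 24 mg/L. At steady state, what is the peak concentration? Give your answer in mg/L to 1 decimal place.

τ/t½ = 68/18 ≈ 3.7778, so fraction remaining f = (1/2)^(68/18) ≈ 0.0729.
Accumulation ratio R = 1/(1 − f) ≈ 1/0.9271 ≈ 1.0786.
Single-dose peak C₀ = D/Vd = 1274/104 ≈ 12.250 mg/L.
Steady-state peak Cmax,ss = C₀·R ≈ 12.250 × 1.0786 ≈ 13.213 mg/L.
Peak 13.2 mg/L vs MTC 24 mg/L: below toxic threshold.

13.2 mg/L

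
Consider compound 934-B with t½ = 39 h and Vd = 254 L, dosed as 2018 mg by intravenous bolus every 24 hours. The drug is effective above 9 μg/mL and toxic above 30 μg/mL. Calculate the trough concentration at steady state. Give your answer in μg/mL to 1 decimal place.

Over one 24-h interval, 24/39 ≈ 0.61538 half-lives elapse, leaving f ≈ 0.6528 of each dose.
Each bolus raises the concentration by D/Vd = 2018/254 ≈ 7.945 μg/mL.
Steady-state trough Cmin,ss = C₀·f/(1−f) ≈ 7.945 × 0.6528/0.3472 ≈ 14.938 μg/mL.
Trough 14.9 μg/mL vs MEC 9 μg/mL: adequate.

14.9 μg/mL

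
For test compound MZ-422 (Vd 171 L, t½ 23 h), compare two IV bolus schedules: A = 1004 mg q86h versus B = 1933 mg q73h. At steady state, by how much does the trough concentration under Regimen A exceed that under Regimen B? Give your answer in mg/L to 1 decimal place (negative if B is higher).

Regimen A: f = (1/2)^(86/23) ≈ 0.0749; Cmin,ss = (1004/171)·f/(1−f) ≈ 0.475 mg/L.
Regimen B: f = (1/2)^(73/23) ≈ 0.1108; Cmin,ss = (1933/171)·f/(1−f) ≈ 1.409 mg/L.
Difference ≈ 0.475 − 1.409 ≈ -0.934 mg/L.

-0.9 mg/L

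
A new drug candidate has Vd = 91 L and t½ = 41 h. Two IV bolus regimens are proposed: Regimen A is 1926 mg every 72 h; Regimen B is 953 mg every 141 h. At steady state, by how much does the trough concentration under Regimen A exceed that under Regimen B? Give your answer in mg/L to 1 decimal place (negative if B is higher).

Regimen A: f = (1/2)^(72/41) ≈ 0.2960; Cmin,ss = (1926/91)·f/(1−f) ≈ 8.899 mg/L.
Regimen B: f = (1/2)^(141/41) ≈ 0.0922; Cmin,ss = (953/91)·f/(1−f) ≈ 1.064 mg/L.
Difference ≈ 8.899 − 1.064 ≈ 7.835 mg/L.

7.8 mg/L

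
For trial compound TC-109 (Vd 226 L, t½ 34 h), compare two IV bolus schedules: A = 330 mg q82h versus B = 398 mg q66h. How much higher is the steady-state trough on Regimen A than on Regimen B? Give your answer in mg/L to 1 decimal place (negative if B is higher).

-0.3 mg/L

Regimen A: f = (1/2)^(82/34) ≈ 0.1879; Cmin,ss = (330/226)·f/(1−f) ≈ 0.338 mg/L.
Regimen B: f = (1/2)^(66/34) ≈ 0.2604; Cmin,ss = (398/226)·f/(1−f) ≈ 0.620 mg/L.
Difference ≈ 0.338 − 0.620 ≈ -0.282 mg/L.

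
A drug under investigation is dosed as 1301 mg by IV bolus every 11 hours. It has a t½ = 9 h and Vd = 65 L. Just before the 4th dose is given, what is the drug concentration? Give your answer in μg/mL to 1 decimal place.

f = (1/2)^(τ/t½) = (1/2)^(11/9) ≈ 0.4286.
C₀ = D/Vd = 1301/65 ≈ 20.015 μg/mL.
Before the 4th dose, 3 doses have been given. Superposition: Cmin = C₀·(f + f² + … + f^3).
≈ 20.015 × (0.4286 + 0.1837 + 0.0787) ≈ 20.015 × 0.6910 ≈ 13.830 μg/mL.

13.8 μg/mL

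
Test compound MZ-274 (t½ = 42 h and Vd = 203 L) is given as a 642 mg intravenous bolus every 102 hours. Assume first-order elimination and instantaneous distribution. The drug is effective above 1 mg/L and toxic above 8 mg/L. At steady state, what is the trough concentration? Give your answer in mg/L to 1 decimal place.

τ/t½ = 102/42 ≈ 2.4286, so fraction remaining f = (1/2)^(102/42) ≈ 0.1857.
At steady state, accumulation factor R = 1/(1 − e^(−kτ)) ≈ 1.2280.
Each bolus raises the concentration by D/Vd = 642/203 ≈ 3.163 mg/L.
Cmax,ss = C₀/(1 − f) ≈ 3.163/0.8143 ≈ 3.884 mg/L.
One interval later, Cmin,ss = Cmax,ss·e^(−kτ) ≈ 3.884 × 0.1857 ≈ 0.721 mg/L.
Trough 0.7 mg/L vs MEC 1 mg/L: subtherapeutic.

0.7 mg/L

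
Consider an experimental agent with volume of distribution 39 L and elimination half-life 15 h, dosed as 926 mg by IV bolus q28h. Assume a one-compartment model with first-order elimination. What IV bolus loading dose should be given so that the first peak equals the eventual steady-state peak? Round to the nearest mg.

f = (1/2)^(28/15) ≈ 0.274206; accumulation ratio R = 1/(1−f) ≈ 1.37780.
Loading dose to hit Cmax,ss on first dose: D_load = D_maint·R ≈ 926 × 1.37780 ≈ 1275.84 mg.

1276 mg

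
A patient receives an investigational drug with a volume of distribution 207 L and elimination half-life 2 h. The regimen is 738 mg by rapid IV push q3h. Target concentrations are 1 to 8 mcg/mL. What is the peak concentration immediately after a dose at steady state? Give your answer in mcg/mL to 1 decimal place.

Over one 3-h interval, 3/2 ≈ 1.5 half-lives elapse, leaving f ≈ 0.3536 of each dose.
Accumulation ratio R = 1/(1 − f) ≈ 1/0.6464 ≈ 1.5470.
Each bolus raises the concentration by D/Vd = 738/207 ≈ 3.565 mcg/mL.
Steady-state peak Cmax,ss = C₀·R ≈ 3.565 × 1.5470 ≈ 5.515 mcg/mL.
Peak 5.5 mcg/mL vs MTC 8 mcg/mL: below toxic threshold.

5.5 mcg/mL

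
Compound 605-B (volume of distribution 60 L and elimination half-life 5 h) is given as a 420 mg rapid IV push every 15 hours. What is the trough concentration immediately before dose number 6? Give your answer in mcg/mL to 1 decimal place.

f = (1/2)^(τ/t½) = (1/2)^(15/5) ≈ 0.1250.
C₀ = D/Vd = 420/60 ≈ 7.000 mcg/mL.
Before the 6th dose, 5 doses have been given. Superposition: Cmin = C₀·(f + f² + … + f^5).
≈ 7.000 × (0.1250 + 0.0156 + 0.0020 + 0.0002 + 0.0000) ≈ 7.000 × 0.1428 ≈ 1.000 mcg/mL.

1.0 mcg/mL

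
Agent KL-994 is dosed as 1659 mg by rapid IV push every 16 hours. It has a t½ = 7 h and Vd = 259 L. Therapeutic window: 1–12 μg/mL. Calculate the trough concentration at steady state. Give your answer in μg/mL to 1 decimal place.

Over one 16-h interval, 16/7 ≈ 2.2857 half-lives elapse, leaving f ≈ 0.2051 of each dose.
Accumulation ratio R = 1/(1 − f) ≈ 1/0.7949 ≈ 1.2580.
Single-dose peak C₀ = D/Vd = 1659/259 ≈ 6.405 μg/mL.
Cmax,ss = C₀/(1 − f) ≈ 6.405/0.7949 ≈ 8.058 μg/mL.
One interval later, Cmin,ss = Cmax,ss·e^(−kτ) ≈ 8.058 × 0.2051 ≈ 1.653 μg/mL.
Trough 1.7 μg/mL vs MEC 1 μg/mL: adequate.

1.7 μg/mL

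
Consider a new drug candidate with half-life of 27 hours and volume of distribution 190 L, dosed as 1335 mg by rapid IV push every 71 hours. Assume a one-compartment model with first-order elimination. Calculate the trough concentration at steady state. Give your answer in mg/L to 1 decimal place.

k = ln2/t½ = ln2/27 ≈ 0.025672 h⁻¹; fraction remaining f = e^(−kτ) = e^(−0.025672×71) ≈ 0.1616.
At steady state, accumulation factor R = 1/(1 − e^(−kτ)) ≈ 1.1927.
Each bolus raises the concentration by D/Vd = 1335/190 ≈ 7.026 mg/L.
Cmax,ss = C₀/(1 − f) ≈ 7.026/0.8384 ≈ 8.380 mg/L.
One interval later, Cmin,ss = Cmax,ss·e^(−kτ) ≈ 8.380 × 0.1616 ≈ 1.354 mg/L.

1.4 mg/L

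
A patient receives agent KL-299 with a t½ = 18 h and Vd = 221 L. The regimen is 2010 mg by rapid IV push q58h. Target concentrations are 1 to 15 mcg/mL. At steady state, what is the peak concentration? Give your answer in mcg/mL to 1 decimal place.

Over one 58-h interval, 58/18 ≈ 3.2222 half-lives elapse, leaving f ≈ 0.1072 of each dose.
At steady state, accumulation factor R = 1/(1 − e^(−kτ)) ≈ 1.1201.
Single-dose peak C₀ = D/Vd = 2010/221 ≈ 9.095 mcg/mL.
Steady-state peak Cmax,ss = C₀·R ≈ 9.095 × 1.1201 ≈ 10.187 mcg/mL.
Peak 10.2 mcg/mL vs MTC 15 mcg/mL: below toxic threshold.

10.2 mcg/mL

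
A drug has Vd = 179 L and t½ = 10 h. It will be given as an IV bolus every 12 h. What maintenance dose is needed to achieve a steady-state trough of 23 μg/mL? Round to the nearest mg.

τ/t½ = 12/10 ≈ 1.2, so f = (1/2)^(12/10) ≈ 0.435275.
Cmin,ss = (D/Vd)·f/(1−f), so D = Cmin,ss·Vd·(1−f)/f.
D = 23 × 179 × (1−f)/f ≈ 23 × 179 × 1.29740 ≈ 5341.40 mg.

5341 mg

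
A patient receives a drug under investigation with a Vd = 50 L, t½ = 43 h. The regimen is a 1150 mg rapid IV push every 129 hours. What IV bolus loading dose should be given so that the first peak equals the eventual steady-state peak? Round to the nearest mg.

f = (1/2)^(129/43) ≈ 0.125000; accumulation ratio R = 1/(1−f) ≈ 1.14286.
Loading dose to hit Cmax,ss on first dose: D_load = D_maint·R ≈ 1150 × 1.14286 ≈ 1314.29 mg.

1314 mg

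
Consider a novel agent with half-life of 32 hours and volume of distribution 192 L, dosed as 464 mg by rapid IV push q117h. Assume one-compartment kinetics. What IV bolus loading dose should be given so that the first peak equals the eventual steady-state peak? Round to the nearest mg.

f = (1/2)^(117/32) ≈ 0.079316; accumulation ratio R = 1/(1−f) ≈ 1.08615.
Loading dose to hit Cmax,ss on first dose: D_load = D_maint·R ≈ 464 × 1.08615 ≈ 503.97 mg.

504 mg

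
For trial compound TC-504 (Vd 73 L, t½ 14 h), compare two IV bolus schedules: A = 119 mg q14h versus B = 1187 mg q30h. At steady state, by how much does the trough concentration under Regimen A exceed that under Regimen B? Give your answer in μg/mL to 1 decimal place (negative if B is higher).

-3.1 μg/mL

Regimen A: f = (1/2)^(14/14) ≈ 0.5000; Cmin,ss = (119/73)·f/(1−f) ≈ 1.630 μg/mL.
Regimen B: f = (1/2)^(30/14) ≈ 0.2264; Cmin,ss = (1187/73)·f/(1−f) ≈ 4.759 μg/mL.
Difference ≈ 1.630 − 4.759 ≈ -3.129 μg/mL.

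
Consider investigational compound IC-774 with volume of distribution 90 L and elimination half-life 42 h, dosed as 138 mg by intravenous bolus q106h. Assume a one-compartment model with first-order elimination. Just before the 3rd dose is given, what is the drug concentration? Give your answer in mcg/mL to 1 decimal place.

0.3 mcg/mL

f = (1/2)^(τ/t½) = (1/2)^(106/42) ≈ 0.1739.
C₀ = D/Vd = 138/90 ≈ 1.533 mcg/mL.
Before the 3rd dose, 2 doses have been given. Superposition: Cmin = C₀·(f + f²).
≈ 1.533 × (0.1739 + 0.0302) ≈ 1.533 × 0.2041 ≈ 0.313 mcg/mL.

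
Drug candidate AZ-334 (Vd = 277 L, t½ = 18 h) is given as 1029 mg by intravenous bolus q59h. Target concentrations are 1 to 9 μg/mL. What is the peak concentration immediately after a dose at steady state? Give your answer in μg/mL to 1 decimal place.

4.1 μg/mL

Over one 59-h interval, 59/18 ≈ 3.2778 half-lives elapse, leaving f ≈ 0.1031 of each dose.
Accumulation ratio R = 1/(1 − f) ≈ 1/0.8969 ≈ 1.1150.
Single-dose peak C₀ = D/Vd = 1029/277 ≈ 3.715 μg/mL.
Cmax,ss = C₀/(1 − f) ≈ 3.715/0.8969 ≈ 4.142 μg/mL.
Peak 4.1 μg/mL vs MTC 9 μg/mL: below toxic threshold.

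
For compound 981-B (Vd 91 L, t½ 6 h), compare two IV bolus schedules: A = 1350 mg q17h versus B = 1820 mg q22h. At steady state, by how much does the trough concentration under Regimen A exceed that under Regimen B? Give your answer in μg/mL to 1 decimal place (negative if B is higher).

0.7 μg/mL

Regimen A: f = (1/2)^(17/6) ≈ 0.1403; Cmin,ss = (1350/91)·f/(1−f) ≈ 2.421 μg/mL.
Regimen B: f = (1/2)^(22/6) ≈ 0.0787; Cmin,ss = (1820/91)·f/(1−f) ≈ 1.708 μg/mL.
Difference ≈ 2.421 − 1.708 ≈ 0.713 μg/mL.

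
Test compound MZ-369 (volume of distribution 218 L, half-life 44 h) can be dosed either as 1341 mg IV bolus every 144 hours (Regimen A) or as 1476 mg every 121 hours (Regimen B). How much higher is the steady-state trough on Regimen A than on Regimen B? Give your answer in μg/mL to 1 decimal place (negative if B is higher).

Regimen A: f = (1/2)^(144/44) ≈ 0.1035; Cmin,ss = (1341/218)·f/(1−f) ≈ 0.710 μg/mL.
Regimen B: f = (1/2)^(121/44) ≈ 0.1487; Cmin,ss = (1476/218)·f/(1−f) ≈ 1.183 μg/mL.
Difference ≈ 0.710 − 1.183 ≈ -0.473 μg/mL.

-0.5 μg/mL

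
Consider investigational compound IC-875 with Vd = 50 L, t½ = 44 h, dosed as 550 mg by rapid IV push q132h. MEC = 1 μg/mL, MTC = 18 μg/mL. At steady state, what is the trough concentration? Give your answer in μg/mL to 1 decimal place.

τ = 132 h = 3 half-lives, so f = (1/2)^3 = 0.125.
Accumulation ratio R = 1/(1 − f) = 1/0.875 = 8/7.
Single-dose peak C₀ = D/Vd = 550/50 = 11 μg/mL.
Steady-state peak Cmax,ss = C₀·R = 11 × 8/7 ≈ 12.571 μg/mL.
Steady-state trough Cmin,ss = Cmax,ss·f ≈ 12.571 × 0.125 ≈ 1.571 μg/mL.
Trough 1.6 μg/mL vs MEC 1 μg/mL: adequate.

1.6 μg/mL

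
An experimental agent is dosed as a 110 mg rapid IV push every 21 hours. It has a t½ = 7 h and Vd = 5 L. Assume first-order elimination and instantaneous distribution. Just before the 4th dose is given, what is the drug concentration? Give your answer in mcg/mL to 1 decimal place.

f = (1/2)^(τ/t½) = (1/2)^(21/7) ≈ 0.1250.
C₀ = D/Vd = 110/5 ≈ 22.000 mcg/mL.
Before the 4th dose, 3 doses have been given. Superposition: Cmin = C₀·(f + f² + … + f^3).
≈ 22.000 × (0.1250 + 0.0156 + 0.0020) ≈ 22.000 × 0.1426 ≈ 3.137 mcg/mL.

3.1 mcg/mL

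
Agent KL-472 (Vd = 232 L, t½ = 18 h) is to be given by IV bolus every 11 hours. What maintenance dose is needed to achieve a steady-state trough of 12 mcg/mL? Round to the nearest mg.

τ/t½ = 11/18 ≈ 0.61111, so f = (1/2)^(11/18) ≈ 0.654692.
Cmin,ss = (D/Vd)·f/(1−f), so D = Cmin,ss·Vd·(1−f)/f.
D = 12 × 232 × (1−f)/f ≈ 12 × 232 × 0.52744 ≈ 1468.39 mg.

1468 mg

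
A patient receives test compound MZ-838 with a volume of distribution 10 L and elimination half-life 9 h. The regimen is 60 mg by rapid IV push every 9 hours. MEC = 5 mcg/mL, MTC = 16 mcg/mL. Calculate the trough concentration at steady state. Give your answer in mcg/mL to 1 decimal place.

The dosing interval is 1 half-life, so f = 2^(−1) = 0.5.
At steady state, R = 1/(1 − 0.5) = 2/1.
Single-dose peak C₀ = D/Vd = 60/10 = 6 mcg/mL.
Steady-state peak Cmax,ss = C₀·R = 6 × 2/1 ≈ 12.000 mcg/mL.
Steady-state trough Cmin,ss = Cmax,ss·f ≈ 12.000 × 0.5 ≈ 6.000 mcg/mL.
Trough 6.0 mcg/mL vs MEC 5 mcg/mL: adequate.

6.0 mcg/mL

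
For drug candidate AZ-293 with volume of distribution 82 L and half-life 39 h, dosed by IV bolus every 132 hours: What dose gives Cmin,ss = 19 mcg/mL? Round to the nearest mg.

τ/t½ = 132/39 ≈ 3.3846, so f = (1/2)^(132/39) ≈ 0.095748.
Cmin,ss = (D/Vd)·f/(1−f), so D = Cmin,ss·Vd·(1−f)/f.
D = 19 × 82 × (1−f)/f ≈ 19 × 82 × 9.44408 ≈ 14713.88 mg.

14714 mg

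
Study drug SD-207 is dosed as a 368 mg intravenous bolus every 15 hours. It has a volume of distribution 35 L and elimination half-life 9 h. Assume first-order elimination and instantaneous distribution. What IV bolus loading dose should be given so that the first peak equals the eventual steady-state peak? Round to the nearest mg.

f = (1/2)^(15/9) ≈ 0.314980; accumulation ratio R = 1/(1−f) ≈ 1.45981.
Loading dose to hit Cmax,ss on first dose: D_load = D_maint·R ≈ 368 × 1.45981 ≈ 537.21 mg.

537 mg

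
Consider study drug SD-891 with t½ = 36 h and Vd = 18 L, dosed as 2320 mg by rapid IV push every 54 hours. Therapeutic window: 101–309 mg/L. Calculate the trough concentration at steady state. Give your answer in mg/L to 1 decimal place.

k = ln2/t½ = ln2/36 ≈ 0.019254 h⁻¹; fraction remaining f = e^(−kτ) = e^(−0.019254×54) ≈ 0.3536.
At steady state, accumulation factor R = 1/(1 − e^(−kτ)) ≈ 1.5470.
Each bolus raises the concentration by D/Vd = 2320/18 ≈ 128.889 mg/L.
Steady-state peak Cmax,ss = C₀·R ≈ 128.889 × 1.5470 ≈ 199.391 mg/L.
One interval later, Cmin,ss = Cmax,ss·e^(−kτ) ≈ 199.391 × 0.3536 ≈ 70.505 mg/L.
Trough 70.5 mg/L vs MEC 101 mg/L: subtherapeutic.

70.5 mg/L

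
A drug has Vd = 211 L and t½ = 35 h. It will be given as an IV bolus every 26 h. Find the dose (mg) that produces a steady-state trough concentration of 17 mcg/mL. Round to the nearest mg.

2416 mg

τ/t½ = 26/35 ≈ 0.74286, so f = (1/2)^(26/35) ≈ 0.597555.
Cmin,ss = (D/Vd)·f/(1−f), so D = Cmin,ss·Vd·(1−f)/f.
D = 17 × 211 × (1−f)/f ≈ 17 × 211 × 0.67349 ≈ 2415.81 mg.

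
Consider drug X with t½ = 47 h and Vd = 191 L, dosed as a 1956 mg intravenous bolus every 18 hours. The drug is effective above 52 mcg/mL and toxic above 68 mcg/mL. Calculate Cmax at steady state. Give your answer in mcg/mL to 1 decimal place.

τ/t½ = 18/47 ≈ 0.38298, so fraction remaining f = (1/2)^(18/47) ≈ 0.7669.
Accumulation ratio R = 1/(1 − f) ≈ 1/0.2331 ≈ 4.2900.
Each bolus raises the concentration by D/Vd = 1956/191 ≈ 10.241 mcg/mL.
Cmax,ss = C₀/(1 − f) ≈ 10.241/0.2331 ≈ 43.934 mcg/mL.
Peak 43.9 mcg/mL vs MTC 68 mcg/mL: below toxic threshold.

43.9 mcg/mL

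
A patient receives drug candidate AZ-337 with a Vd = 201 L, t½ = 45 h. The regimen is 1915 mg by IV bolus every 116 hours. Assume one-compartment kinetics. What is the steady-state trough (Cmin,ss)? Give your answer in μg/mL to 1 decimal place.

1.9 μg/mL

k = ln2/t½ = ln2/45 ≈ 0.015403 h⁻¹; fraction remaining f = e^(−kτ) = e^(−0.015403×116) ≈ 0.1675.
Accumulation ratio R = 1/(1 − f) ≈ 1/0.8325 ≈ 1.2012.
Each bolus raises the concentration by D/Vd = 1915/201 ≈ 9.527 μg/mL.
Cmax,ss = C₀/(1 − f) ≈ 9.527/0.8325 ≈ 11.444 μg/mL.
One interval later, Cmin,ss = Cmax,ss·e^(−kτ) ≈ 11.444 × 0.1675 ≈ 1.917 μg/mL.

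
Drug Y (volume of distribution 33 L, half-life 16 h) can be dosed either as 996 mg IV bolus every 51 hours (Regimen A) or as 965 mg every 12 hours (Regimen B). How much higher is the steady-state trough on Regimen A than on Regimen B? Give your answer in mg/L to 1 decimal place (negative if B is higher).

Regimen A: f = (1/2)^(51/16) ≈ 0.1098; Cmin,ss = (996/33)·f/(1−f) ≈ 3.723 mg/L.
Regimen B: f = (1/2)^(12/16) ≈ 0.5946; Cmin,ss = (965/33)·f/(1−f) ≈ 42.890 mg/L.
Difference ≈ 3.723 − 42.890 ≈ -39.167 mg/L.

-39.2 mg/L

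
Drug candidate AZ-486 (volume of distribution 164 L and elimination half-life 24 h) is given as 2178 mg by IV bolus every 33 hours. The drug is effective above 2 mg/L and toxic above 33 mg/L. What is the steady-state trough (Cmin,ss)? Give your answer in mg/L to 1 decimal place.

8.3 mg/L

τ/t½ = 33/24 ≈ 1.375, so fraction remaining f = (1/2)^(33/24) ≈ 0.3856.
Accumulation ratio R = 1/(1 − f) ≈ 1/0.6144 ≈ 1.6276.
Single-dose peak C₀ = D/Vd = 2178/164 ≈ 13.280 mg/L.
Steady-state peak Cmax,ss = C₀·R ≈ 13.280 × 1.6276 ≈ 21.615 mg/L.
One interval later, Cmin,ss = Cmax,ss·e^(−kτ) ≈ 21.615 × 0.3856 ≈ 8.335 mg/L.
Trough 8.3 mg/L vs MEC 2 mg/L: adequate.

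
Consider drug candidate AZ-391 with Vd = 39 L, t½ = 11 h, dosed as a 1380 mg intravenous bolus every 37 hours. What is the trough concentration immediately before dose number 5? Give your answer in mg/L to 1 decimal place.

3.8 mg/L

f = (1/2)^(τ/t½) = (1/2)^(37/11) ≈ 0.0972.
C₀ = D/Vd = 1380/39 ≈ 35.385 mg/L.
Before the 5th dose, 4 doses have been given. Superposition: Cmin = C₀·(f + f² + … + f^4).
≈ 35.385 × (0.0972 + 0.0094 + 0.0009 + 0.0001) ≈ 35.385 × 0.1076 ≈ 3.807 mg/L.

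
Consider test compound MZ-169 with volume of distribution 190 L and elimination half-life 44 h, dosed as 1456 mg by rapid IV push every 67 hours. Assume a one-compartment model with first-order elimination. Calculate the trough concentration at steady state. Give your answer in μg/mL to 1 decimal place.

τ/t½ = 67/44 ≈ 1.5227, so fraction remaining f = (1/2)^(67/44) ≈ 0.3480.
Accumulation ratio R = 1/(1 − f) ≈ 1/0.6520 ≈ 1.5337.
Single-dose peak C₀ = D/Vd = 1456/190 ≈ 7.663 μg/mL.
Cmax,ss = C₀/(1 − f) ≈ 7.663/0.6520 ≈ 11.753 μg/mL.
One interval later, Cmin,ss = Cmax,ss·e^(−kτ) ≈ 11.753 × 0.3480 ≈ 4.090 μg/mL.

4.1 μg/mL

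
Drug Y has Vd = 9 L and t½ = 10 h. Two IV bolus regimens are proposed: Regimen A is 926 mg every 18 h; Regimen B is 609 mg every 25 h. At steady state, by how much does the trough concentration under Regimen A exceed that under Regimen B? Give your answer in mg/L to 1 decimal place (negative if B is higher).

Regimen A: f = (1/2)^(18/10) ≈ 0.2872; Cmin,ss = (926/9)·f/(1−f) ≈ 41.456 mg/L.
Regimen B: f = (1/2)^(25/10) ≈ 0.1768; Cmin,ss = (609/9)·f/(1−f) ≈ 14.533 mg/L.
Difference ≈ 41.456 − 14.533 ≈ 26.923 mg/L.

26.9 mg/L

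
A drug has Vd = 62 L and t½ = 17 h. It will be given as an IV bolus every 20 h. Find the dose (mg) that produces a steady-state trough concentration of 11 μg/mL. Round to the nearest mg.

τ/t½ = 20/17 ≈ 1.1765, so f = (1/2)^(20/17) ≈ 0.442433.
Cmin,ss = (D/Vd)·f/(1−f), so D = Cmin,ss·Vd·(1−f)/f.
D = 11 × 62 × (1−f)/f ≈ 11 × 62 × 1.26023 ≈ 859.48 mg.

859 mg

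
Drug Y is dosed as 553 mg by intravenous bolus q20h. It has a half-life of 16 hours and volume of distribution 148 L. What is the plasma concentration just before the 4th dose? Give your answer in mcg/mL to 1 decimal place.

f = (1/2)^(τ/t½) = (1/2)^(20/16) ≈ 0.4204.
C₀ = D/Vd = 553/148 ≈ 3.736 mcg/mL.
Before the 4th dose, 3 doses have been given. Superposition: Cmin = C₀·(f + f² + … + f^3).
≈ 3.736 × (0.4204 + 0.1767 + 0.0743) ≈ 3.736 × 0.6714 ≈ 2.508 mcg/mL.

2.5 mcg/mL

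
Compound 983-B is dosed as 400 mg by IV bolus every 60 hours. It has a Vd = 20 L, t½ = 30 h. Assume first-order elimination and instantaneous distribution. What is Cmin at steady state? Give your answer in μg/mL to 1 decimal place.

6.7 μg/mL

The dosing interval is 2 half-lives, so f = 2^(−2) = 0.25.
At steady state, R = 1/(1 − 0.25) = 4/3.
Single-dose peak C₀ = D/Vd = 400/20 = 20 μg/mL.
Steady-state peak Cmax,ss = C₀·R = 20 × 4/3 ≈ 26.667 μg/mL.
Steady-state trough Cmin,ss = Cmax,ss·f ≈ 26.667 × 0.25 ≈ 6.667 μg/mL.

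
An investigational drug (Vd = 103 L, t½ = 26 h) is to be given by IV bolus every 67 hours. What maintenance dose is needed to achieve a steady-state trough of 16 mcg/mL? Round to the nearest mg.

τ/t½ = 67/26 ≈ 2.5769, so f = (1/2)^(67/26) ≈ 0.167598.
Cmin,ss = (D/Vd)·f/(1−f), so D = Cmin,ss·Vd·(1−f)/f.
D = 16 × 103 × (1−f)/f ≈ 16 × 103 × 4.96666 ≈ 8185.06 mg.

8185 mg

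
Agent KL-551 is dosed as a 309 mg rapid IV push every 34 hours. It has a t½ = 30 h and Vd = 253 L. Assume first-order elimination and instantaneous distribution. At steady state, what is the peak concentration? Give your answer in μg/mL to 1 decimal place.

2.2 μg/mL

Over one 34-h interval, 34/30 ≈ 1.1333 half-lives elapse, leaving f ≈ 0.4559 of each dose.
Accumulation ratio R = 1/(1 − f) ≈ 1/0.5441 ≈ 1.8379.
Single-dose peak C₀ = D/Vd = 309/253 ≈ 1.221 μg/mL.
Cmax,ss = C₀/(1 − f) ≈ 1.221/0.5441 ≈ 2.244 μg/mL.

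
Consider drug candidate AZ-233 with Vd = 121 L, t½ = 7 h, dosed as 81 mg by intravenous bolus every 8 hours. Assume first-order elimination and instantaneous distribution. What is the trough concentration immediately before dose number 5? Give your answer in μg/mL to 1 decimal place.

0.5 μg/mL

f = (1/2)^(τ/t½) = (1/2)^(8/7) ≈ 0.4529.
C₀ = D/Vd = 81/121 ≈ 0.669 μg/mL.
Before the 5th dose, 4 doses have been given. Superposition: Cmin = C₀·(f + f² + … + f^4).
≈ 0.669 × (0.4529 + 0.2051 + 0.0929 + 0.0421) ≈ 0.669 × 0.7930 ≈ 0.531 μg/mL.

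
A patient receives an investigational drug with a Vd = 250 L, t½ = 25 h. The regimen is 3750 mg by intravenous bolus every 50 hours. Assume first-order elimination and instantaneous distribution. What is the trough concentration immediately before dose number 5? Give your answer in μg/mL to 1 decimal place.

5.0 μg/mL

f = (1/2)^(τ/t½) = (1/2)^(50/25) ≈ 0.2500.
C₀ = D/Vd = 3750/250 ≈ 15.000 μg/mL.
Before the 5th dose, 4 doses have been given. Superposition: Cmin = C₀·(f + f² + … + f^4).
≈ 15.000 × (0.2500 + 0.0625 + 0.0156 + 0.0039) ≈ 15.000 × 0.3320 ≈ 4.980 μg/mL.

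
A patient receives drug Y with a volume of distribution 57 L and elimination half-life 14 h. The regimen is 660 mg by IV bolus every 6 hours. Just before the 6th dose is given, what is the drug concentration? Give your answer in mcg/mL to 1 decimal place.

f = (1/2)^(τ/t½) = (1/2)^(6/14) ≈ 0.7430.
C₀ = D/Vd = 660/57 ≈ 11.579 mcg/mL.
Before the 6th dose, 5 doses have been given. Superposition: Cmin = C₀·(f + f² + … + f^5).
≈ 11.579 × (0.7430 + 0.5520 + 0.4102 + 0.3048 + 0.2264) ≈ 11.579 × 2.2364 ≈ 25.895 mcg/mL.

25.9 mcg/mL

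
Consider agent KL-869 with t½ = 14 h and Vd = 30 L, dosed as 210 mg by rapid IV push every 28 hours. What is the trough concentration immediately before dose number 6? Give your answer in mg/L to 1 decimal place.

2.3 mg/L

f = (1/2)^(τ/t½) = (1/2)^(28/14) ≈ 0.2500.
C₀ = D/Vd = 210/30 ≈ 7.000 mg/L.
Before the 6th dose, 5 doses have been given. Superposition: Cmin = C₀·(f + f² + … + f^5).
≈ 7.000 × (0.2500 + 0.0625 + 0.0156 + 0.0039 + 0.0010) ≈ 7.000 × 0.3330 ≈ 2.331 mg/L.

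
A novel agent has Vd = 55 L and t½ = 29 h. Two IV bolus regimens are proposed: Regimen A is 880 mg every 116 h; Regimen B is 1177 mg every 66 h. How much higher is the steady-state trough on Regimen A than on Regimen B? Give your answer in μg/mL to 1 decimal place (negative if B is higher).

-4.5 μg/mL

Regimen A: f = (1/2)^(116/29) ≈ 0.0625; Cmin,ss = (880/55)·f/(1−f) ≈ 1.067 μg/mL.
Regimen B: f = (1/2)^(66/29) ≈ 0.2065; Cmin,ss = (1177/55)·f/(1−f) ≈ 5.569 μg/mL.
Difference ≈ 1.067 − 5.569 ≈ -4.502 μg/mL.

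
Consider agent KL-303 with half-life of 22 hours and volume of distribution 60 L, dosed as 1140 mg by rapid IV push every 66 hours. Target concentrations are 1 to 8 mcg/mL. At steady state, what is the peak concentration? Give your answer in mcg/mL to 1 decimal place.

21.7 mcg/mL

τ = 66 h = 3 half-lives, so f = (1/2)^3 = 0.125.
Accumulation ratio R = 1/(1 − f) = 1/0.875 = 8/7.
Single-dose peak C₀ = D/Vd = 1140/60 = 19 mcg/mL.
Steady-state peak Cmax,ss = C₀·R = 19 × 8/7 ≈ 21.714 mcg/mL.
Peak 21.7 mcg/mL vs MTC 8 mcg/mL: exceeds toxic threshold.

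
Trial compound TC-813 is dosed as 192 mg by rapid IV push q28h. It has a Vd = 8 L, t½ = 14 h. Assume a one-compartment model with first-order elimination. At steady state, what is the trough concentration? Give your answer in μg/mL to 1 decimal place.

The dosing interval is 2 half-lives, so f = 2^(−2) = 0.25.
At steady state, R = 1/(1 − 0.25) = 4/3.
Single-dose peak C₀ = D/Vd = 192/8 = 24 μg/mL.
Steady-state peak Cmax,ss = C₀·R = 24 × 4/3 ≈ 32.000 μg/mL.
Steady-state trough Cmin,ss = Cmax,ss·f ≈ 32.000 × 0.25 ≈ 8.000 μg/mL.

8.0 μg/mL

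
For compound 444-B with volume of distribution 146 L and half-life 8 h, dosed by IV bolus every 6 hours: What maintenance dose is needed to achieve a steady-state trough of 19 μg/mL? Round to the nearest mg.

τ/t½ = 6/8 ≈ 0.75, so f = (1/2)^(6/8) ≈ 0.594604.
Cmin,ss = (D/Vd)·f/(1−f), so D = Cmin,ss·Vd·(1−f)/f.
D = 19 × 146 × (1−f)/f ≈ 19 × 146 × 0.68179 ≈ 1891.29 mg.

1891 mg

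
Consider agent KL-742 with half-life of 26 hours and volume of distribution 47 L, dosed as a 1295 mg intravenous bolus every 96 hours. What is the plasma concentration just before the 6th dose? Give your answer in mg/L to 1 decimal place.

f = (1/2)^(τ/t½) = (1/2)^(96/26) ≈ 0.0774.
C₀ = D/Vd = 1295/47 ≈ 27.553 mg/L.
Before the 6th dose, 5 doses have been given. Superposition: Cmin = C₀·(f + f² + … + f^5).
≈ 27.553 × (0.0774 + 0.0060 + 0.0005 + 0.0000 + 0.0000) ≈ 27.553 × 0.0839 ≈ 2.312 mg/L.

2.3 mg/L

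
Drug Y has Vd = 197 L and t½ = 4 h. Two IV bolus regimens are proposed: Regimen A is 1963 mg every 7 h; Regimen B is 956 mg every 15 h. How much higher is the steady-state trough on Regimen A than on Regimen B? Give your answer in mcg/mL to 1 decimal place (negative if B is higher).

Regimen A: f = (1/2)^(7/4) ≈ 0.2973; Cmin,ss = (1963/197)·f/(1−f) ≈ 4.216 mcg/mL.
Regimen B: f = (1/2)^(15/4) ≈ 0.0743; Cmin,ss = (956/197)·f/(1−f) ≈ 0.390 mcg/mL.
Difference ≈ 4.216 − 0.390 ≈ 3.826 mcg/mL.

3.8 mcg/mL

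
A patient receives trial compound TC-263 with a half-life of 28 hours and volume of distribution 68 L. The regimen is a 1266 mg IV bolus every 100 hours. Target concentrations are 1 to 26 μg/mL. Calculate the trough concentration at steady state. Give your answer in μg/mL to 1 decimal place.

τ/t½ = 100/28 ≈ 3.5714, so fraction remaining f = (1/2)^(100/28) ≈ 0.0841.
At steady state, accumulation factor R = 1/(1 − e^(−kτ)) ≈ 1.0918.
Single-dose peak C₀ = D/Vd = 1266/68 ≈ 18.618 μg/mL.
Cmax,ss = C₀/(1 − f) ≈ 18.618/0.9159 ≈ 20.328 μg/mL.
One interval later, Cmin,ss = Cmax,ss·e^(−kτ) ≈ 20.328 × 0.0841 ≈ 1.710 μg/mL.
Trough 1.7 μg/mL vs MEC 1 μg/mL: adequate.

1.7 μg/mL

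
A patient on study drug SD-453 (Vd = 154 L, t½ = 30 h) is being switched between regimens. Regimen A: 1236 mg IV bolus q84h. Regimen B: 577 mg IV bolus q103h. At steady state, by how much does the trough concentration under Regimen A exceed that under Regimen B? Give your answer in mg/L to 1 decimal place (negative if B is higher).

Regimen A: f = (1/2)^(84/30) ≈ 0.1436; Cmin,ss = (1236/154)·f/(1−f) ≈ 1.346 mg/L.
Regimen B: f = (1/2)^(103/30) ≈ 0.0926; Cmin,ss = (577/154)·f/(1−f) ≈ 0.382 mg/L.
Difference ≈ 1.346 − 0.382 ≈ 0.964 mg/L.

1.0 mg/L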